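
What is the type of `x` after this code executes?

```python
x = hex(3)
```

hex() returns str representation

str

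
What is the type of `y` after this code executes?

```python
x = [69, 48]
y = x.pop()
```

list.pop() returns the popped element

int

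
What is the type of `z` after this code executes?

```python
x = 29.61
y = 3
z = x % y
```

float % int = float

float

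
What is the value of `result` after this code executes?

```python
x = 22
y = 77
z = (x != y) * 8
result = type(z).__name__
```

x is int; y is int; z is int; result = 'int'

'int'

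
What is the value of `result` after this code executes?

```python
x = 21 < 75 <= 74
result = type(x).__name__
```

x is bool; result = 'bool'

'bool'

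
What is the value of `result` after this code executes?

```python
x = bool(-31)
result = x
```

x = True; result = True

True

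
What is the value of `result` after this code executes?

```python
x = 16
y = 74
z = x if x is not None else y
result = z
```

x = 16; y = 74; z = 16; result = 16

16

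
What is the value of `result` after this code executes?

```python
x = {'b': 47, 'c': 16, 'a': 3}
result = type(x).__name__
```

x is dict; result = 'dict'

'dict'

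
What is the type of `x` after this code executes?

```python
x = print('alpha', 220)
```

print() returns None

NoneType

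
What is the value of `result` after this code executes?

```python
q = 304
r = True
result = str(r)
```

q = 304; r = True; result = 'True'

'True'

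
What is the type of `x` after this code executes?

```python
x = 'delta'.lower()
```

str.lower() returns str

str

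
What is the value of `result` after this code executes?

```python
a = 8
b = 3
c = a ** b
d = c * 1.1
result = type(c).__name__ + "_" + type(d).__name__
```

a is int; b is int; c is int; d is float; result = 'int_float'

'int_float'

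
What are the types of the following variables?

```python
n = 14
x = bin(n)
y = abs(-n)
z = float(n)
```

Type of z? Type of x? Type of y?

float() returns float; bin() returns str; abs() of int returns int

float, str, int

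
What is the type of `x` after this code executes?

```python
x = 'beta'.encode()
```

str.encode() returns bytes

bytes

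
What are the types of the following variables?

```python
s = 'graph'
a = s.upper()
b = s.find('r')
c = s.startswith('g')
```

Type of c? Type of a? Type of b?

startswith() returns bool; upper() returns str; find() returns int

bool, str, int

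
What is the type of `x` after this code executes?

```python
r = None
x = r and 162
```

'and' returns first falsy value (None)

NoneType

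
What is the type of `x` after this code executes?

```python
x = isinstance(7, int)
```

isinstance() returns bool

bool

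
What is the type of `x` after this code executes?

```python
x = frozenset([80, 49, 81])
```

frozenset() returns frozenset

frozenset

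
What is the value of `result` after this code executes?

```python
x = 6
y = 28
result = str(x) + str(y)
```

x = 6; y = 28; result = '628'

'628'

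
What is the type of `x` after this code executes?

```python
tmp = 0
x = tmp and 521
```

'and' returns first falsy value (0 is int)

int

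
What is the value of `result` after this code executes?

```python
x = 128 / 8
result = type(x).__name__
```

x is float; result = 'float'

'float'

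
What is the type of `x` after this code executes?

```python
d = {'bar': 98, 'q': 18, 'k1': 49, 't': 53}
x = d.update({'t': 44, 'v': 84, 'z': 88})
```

dict.update() returns None

NoneType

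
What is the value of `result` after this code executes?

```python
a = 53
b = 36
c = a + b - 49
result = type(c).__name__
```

a is int; b is int; c is int; result = 'int'

'int'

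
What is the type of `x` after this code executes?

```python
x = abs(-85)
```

abs() of int returns int

int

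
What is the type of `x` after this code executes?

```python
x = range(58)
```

range() returns a range object

range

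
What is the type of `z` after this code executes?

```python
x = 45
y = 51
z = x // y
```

int // int = int

int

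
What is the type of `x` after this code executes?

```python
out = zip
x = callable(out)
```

callable() returns bool

bool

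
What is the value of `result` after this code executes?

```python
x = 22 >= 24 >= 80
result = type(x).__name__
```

x is bool; result = 'bool'

'bool'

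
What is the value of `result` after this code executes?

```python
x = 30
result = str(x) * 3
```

x = 30; result = '303030'

'303030'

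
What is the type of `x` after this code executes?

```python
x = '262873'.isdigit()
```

str.isdigit() returns bool

bool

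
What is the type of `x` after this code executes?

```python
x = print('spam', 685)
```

print() returns None

NoneType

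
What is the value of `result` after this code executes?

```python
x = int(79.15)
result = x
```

x = 79; result = 79

79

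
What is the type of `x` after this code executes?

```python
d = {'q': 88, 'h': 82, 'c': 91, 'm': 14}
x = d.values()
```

.values() returns dict_values view

dict_values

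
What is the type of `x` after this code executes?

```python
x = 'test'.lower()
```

str.lower() returns str

str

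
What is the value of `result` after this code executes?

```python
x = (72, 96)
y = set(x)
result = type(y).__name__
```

x is tuple; y is set; result = 'set'

'set'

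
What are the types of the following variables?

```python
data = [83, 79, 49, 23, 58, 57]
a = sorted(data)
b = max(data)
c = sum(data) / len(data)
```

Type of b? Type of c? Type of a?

max of ints returns int; int / int = float; sorted() returns list

int, float, list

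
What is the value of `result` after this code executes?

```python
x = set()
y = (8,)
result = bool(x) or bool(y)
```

x = set(); y = (8,); result = True

True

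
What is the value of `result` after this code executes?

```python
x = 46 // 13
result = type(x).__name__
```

x is int; result = 'int'

'int'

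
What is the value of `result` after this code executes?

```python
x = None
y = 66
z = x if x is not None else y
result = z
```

x = None; y = 66; z = 66; result = 66

66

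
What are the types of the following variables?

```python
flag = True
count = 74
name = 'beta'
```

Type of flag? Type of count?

flag is assigned the constant True, which has type bool; count is assigned a bare integer (no decimal point), so it is an int

bool, int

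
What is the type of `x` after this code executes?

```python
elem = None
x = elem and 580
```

'and' returns first falsy value (None)

NoneType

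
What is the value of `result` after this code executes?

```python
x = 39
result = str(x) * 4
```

x = 39; result = '39393939'

'39393939'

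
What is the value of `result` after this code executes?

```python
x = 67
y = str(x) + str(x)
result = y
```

x = 67; y = '6767'; result = '6767'

'6767'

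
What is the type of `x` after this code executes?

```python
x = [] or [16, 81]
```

'or' returns first truthy value (list)

list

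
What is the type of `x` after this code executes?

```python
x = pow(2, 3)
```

pow(int, int) returns int

int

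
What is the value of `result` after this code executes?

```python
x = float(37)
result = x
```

x = 37.0; result = 37.0

37.0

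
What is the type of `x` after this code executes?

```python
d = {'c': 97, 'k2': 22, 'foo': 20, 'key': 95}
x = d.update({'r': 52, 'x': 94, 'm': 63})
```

dict.update() returns None

NoneType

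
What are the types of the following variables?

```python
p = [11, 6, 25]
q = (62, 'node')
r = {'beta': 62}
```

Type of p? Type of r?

p is assigned a list literal (square brackets); r is assigned a dict literal ({key: value})

list, dict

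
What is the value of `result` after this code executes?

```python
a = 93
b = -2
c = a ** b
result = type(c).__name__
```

a is int; b is int; c is float; result = 'float'

'float'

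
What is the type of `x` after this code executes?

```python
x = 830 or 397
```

'or' returns first truthy value (int)

int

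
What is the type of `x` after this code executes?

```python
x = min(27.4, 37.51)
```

min() of floats returns float

float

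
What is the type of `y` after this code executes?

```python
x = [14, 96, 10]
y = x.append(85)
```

list.append() returns None (mutates in place)

NoneType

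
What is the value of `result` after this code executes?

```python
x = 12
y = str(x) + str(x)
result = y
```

x = 12; y = '1212'; result = '1212'

'1212'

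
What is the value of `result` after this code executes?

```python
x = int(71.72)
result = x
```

x = 71; result = 71

71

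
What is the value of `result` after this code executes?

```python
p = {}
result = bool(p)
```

p = {}; result = False

False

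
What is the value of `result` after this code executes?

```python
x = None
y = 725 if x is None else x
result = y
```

x = None; y = 725; result = 725

725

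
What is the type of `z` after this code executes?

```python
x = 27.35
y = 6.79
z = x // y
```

float // float = float

float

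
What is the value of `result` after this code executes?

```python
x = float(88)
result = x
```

x = 88.0; result = 88.0

88.0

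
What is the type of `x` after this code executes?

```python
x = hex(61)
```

hex() returns str representation

str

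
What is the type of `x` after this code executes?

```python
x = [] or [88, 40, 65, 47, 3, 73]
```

'or' returns first truthy value (list)

list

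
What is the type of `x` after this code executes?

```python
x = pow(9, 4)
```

pow(int, int) returns int

int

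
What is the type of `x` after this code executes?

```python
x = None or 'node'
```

'or' with None returns the other truthy value (str)

str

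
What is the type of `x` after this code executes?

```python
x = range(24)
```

range() returns a range object

range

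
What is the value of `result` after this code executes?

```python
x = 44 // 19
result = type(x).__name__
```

x is int; result = 'int'

'int'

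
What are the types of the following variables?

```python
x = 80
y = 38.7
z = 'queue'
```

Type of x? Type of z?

x is assigned a bare integer (no decimal point), so it is an int; z is assigned a quoted string literal, so it is a str

int, str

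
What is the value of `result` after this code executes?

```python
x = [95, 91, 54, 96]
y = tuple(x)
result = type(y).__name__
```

x is list; y is tuple; result = 'tuple'

'tuple'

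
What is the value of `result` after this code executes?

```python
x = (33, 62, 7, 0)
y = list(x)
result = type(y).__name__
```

x is tuple; y is list; result = 'list'

'list'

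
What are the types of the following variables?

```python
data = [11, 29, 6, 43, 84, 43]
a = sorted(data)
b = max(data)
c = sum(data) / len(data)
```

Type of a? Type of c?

sorted() returns list; int / int = float

list, float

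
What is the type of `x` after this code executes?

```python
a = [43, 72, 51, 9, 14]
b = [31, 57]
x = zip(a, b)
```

zip() returns a zip object

zip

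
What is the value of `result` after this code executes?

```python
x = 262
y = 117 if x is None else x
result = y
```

x = 262; y = 262; result = 262

262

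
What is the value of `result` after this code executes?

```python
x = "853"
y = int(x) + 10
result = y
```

x = '853'; y = 863; result = 863

863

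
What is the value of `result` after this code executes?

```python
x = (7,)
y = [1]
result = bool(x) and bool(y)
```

x = (7,); y = [1]; result = True

True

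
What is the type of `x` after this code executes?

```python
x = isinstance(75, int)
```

isinstance() returns bool

bool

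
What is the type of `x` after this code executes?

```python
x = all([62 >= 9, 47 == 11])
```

all() returns bool

bool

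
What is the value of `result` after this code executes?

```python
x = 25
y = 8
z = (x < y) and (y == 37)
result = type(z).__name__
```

x is int; y is int; z is bool; result = 'bool'

'bool'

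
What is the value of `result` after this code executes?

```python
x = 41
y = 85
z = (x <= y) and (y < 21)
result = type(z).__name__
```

x is int; y is int; z is bool; result = 'bool'

'bool'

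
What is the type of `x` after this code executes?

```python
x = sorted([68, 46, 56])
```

sorted() always returns list

list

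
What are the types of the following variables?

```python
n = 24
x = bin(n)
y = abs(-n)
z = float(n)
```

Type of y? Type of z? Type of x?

abs() of int returns int; float() returns float; bin() returns str

int, float, str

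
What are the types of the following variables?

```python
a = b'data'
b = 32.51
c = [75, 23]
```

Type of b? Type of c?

b is assigned a number with a decimal point, so it is a float; c is assigned a list literal (square brackets)

float, list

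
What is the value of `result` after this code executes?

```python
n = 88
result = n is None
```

n = 88; result = False

False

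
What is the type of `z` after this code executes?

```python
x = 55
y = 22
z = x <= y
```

Comparison returns bool

bool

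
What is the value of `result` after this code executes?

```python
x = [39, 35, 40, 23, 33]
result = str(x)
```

x = [39, 35, 40, 23, 33]; result = '[39, 35, 40, 23, 33]'

'[39, 35, 40, 23, 33]'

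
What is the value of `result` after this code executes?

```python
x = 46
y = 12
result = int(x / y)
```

x = 46; y = 12; result = 3

3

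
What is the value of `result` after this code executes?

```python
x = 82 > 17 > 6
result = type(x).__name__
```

x is bool; result = 'bool'

'bool'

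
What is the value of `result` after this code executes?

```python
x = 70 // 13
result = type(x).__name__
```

x is int; result = 'int'

'int'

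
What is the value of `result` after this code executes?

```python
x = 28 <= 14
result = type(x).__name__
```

x is bool; result = 'bool'

'bool'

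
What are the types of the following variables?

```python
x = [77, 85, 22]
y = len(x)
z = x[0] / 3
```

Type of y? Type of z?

len() returns int; int / int = float

int, float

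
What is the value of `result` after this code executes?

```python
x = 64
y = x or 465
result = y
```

x = 64; y = 64; result = 64

64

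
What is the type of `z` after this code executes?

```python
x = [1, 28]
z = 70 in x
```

'in' operator returns bool

bool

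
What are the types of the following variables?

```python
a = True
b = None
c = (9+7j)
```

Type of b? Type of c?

b is assigned None, whose type is NoneType; c is assigned (9+7j), an int plus an imaginary literal (j suffix), which evaluates to complex

NoneType, complex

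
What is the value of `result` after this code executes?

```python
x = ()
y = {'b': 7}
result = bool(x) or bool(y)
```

x = (); y = {'b': 7}; result = True

True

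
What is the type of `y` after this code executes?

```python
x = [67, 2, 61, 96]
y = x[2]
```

Indexing list[int] returns int

int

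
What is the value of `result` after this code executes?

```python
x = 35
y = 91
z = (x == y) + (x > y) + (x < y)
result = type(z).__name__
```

x is int; y is int; z is int; result = 'int'

'int'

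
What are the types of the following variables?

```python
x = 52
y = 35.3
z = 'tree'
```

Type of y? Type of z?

y is assigned a number with a decimal point, so it is a float; z is assigned a quoted string literal, so it is a str

float, str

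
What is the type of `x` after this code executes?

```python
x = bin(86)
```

bin() returns str representation

str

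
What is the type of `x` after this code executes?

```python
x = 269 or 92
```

'or' returns first truthy value (int)

int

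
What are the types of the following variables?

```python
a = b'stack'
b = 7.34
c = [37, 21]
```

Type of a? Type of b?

a is assigned a bytes literal (b'...' prefix); b is assigned a number with a decimal point, so it is a float

bytes, float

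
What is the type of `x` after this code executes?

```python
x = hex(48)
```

hex() returns str representation

str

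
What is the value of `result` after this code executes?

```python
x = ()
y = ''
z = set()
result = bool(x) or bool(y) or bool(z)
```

x = (); y = ''; z = set(); result = False

False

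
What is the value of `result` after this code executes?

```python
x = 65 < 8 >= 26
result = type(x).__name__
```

x is bool; result = 'bool'

'bool'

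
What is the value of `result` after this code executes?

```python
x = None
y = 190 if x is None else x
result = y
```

x = None; y = 190; result = 190

190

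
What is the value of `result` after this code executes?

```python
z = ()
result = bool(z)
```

z = (); result = False

False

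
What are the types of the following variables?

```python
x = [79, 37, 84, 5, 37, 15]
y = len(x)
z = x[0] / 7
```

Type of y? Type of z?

len() returns int; int / int = float

int, float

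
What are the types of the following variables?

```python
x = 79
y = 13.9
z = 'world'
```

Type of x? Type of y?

x is assigned a bare integer (no decimal point), so it is an int; y is assigned a number with a decimal point, so it is a float

int, float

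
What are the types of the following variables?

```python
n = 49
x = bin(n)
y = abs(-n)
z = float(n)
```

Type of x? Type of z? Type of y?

bin() returns str; float() returns float; abs() of int returns int

str, float, int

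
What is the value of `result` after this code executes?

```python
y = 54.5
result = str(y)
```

y = 54.5; result = '54.5'

'54.5'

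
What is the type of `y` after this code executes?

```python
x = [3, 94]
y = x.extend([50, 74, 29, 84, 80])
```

list.extend() returns None

NoneType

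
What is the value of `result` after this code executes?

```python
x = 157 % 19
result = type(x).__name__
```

x is int; result = 'int'

'int'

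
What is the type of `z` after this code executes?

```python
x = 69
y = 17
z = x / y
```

int / int = float

float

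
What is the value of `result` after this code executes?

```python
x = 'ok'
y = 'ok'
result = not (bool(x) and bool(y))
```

x = 'ok'; y = 'ok'; result = False

False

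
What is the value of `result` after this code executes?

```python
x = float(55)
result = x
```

x = 55.0; result = 55.0

55.0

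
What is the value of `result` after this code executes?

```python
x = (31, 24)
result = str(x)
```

x = (31, 24); result = '(31, 24)'

'(31, 24)'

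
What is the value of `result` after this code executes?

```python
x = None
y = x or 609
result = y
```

x = None; y = 609; result = 609

609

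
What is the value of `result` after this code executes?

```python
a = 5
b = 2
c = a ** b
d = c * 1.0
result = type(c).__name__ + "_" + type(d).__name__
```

a is int; b is int; c is int; d is float; result = 'int_float'

'int_float'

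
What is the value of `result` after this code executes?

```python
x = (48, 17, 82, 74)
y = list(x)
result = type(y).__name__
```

x is tuple; y is list; result = 'list'

'list'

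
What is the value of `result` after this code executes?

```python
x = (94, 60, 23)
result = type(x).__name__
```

x is tuple; result = 'tuple'

'tuple'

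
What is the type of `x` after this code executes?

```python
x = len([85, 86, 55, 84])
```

len() always returns int

int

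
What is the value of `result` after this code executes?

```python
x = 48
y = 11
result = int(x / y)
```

x = 48; y = 11; result = 4

4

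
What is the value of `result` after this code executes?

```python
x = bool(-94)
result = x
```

x = True; result = True

True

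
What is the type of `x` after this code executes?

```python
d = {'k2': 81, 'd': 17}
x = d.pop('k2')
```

dict.pop() returns the value

int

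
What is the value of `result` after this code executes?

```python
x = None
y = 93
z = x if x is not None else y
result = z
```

x = None; y = 93; z = 93; result = 93

93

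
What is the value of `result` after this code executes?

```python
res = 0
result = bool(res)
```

res = 0; result = False

False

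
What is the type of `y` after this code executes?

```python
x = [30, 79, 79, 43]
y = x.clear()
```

list.clear() returns None

NoneType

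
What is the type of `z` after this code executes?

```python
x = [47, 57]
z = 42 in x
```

'in' operator returns bool

bool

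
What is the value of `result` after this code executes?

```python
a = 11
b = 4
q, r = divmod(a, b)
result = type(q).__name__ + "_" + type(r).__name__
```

a is int; b is int; q is int; r is int; result = 'int_int'

'int_int'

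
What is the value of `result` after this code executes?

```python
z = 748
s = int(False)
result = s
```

z = 748; s = 0; result = 0

0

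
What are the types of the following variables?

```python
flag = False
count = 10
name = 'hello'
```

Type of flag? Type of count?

flag is assigned the constant False, which has type bool; count is assigned a bare integer (no decimal point), so it is an int

bool, int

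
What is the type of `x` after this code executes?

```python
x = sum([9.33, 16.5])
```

sum() of floats returns float

float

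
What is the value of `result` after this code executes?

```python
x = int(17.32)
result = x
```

x = 17; result = 17

17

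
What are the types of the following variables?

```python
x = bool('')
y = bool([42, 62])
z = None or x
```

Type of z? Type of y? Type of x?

None or bool returns the bool; bool() returns bool; bool() returns bool

bool, bool, bool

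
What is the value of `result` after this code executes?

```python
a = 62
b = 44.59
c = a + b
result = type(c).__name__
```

a is int; b is float; c is float; result = 'float'

'float'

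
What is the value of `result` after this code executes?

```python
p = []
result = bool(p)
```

p = []; result = False

False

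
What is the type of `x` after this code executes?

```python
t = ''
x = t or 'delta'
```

'or' returns first truthy value (str)

str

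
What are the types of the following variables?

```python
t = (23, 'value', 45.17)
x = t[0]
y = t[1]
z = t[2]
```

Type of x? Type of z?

tuple[0] is int; tuple[2] is float

int, float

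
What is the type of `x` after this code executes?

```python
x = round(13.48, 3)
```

round() with decimal places returns float

float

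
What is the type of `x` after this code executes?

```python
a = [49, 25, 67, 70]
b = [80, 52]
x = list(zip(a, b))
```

list(zip()) returns a list of tuples

list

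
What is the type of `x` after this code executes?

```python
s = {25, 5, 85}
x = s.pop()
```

Popping from set[int] returns int

int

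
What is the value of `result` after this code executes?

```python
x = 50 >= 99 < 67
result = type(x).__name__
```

x is bool; result = 'bool'

'bool'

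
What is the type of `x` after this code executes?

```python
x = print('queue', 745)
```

print() returns None

NoneType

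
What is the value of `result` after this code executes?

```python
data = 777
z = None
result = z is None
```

data = 777; z = None; result = True

True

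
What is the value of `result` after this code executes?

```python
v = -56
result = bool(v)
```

v = -56; result = True

True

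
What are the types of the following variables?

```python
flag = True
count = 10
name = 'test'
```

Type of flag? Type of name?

flag is assigned the constant True, which has type bool; name is assigned a quoted string literal, so it is a str

bool, str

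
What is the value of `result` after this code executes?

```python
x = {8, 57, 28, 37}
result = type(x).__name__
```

x is set; result = 'set'

'set'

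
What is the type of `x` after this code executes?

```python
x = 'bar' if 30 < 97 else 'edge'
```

Both branches of conditional are str

str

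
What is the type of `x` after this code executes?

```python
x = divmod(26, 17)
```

divmod() returns tuple of (quotient, remainder)

tuple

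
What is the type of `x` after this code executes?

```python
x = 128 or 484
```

'or' returns first truthy value (int)

int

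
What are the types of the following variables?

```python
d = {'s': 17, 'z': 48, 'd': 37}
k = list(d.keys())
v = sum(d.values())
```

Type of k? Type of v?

list() converts to list; sum of ints is int

list, int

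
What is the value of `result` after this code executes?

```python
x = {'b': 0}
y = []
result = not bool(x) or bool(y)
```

x = {'b': 0}; y = []; result = False

False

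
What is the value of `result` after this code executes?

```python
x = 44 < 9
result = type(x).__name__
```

x is bool; result = 'bool'

'bool'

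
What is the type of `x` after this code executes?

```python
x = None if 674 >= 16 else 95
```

674 >= 16 is True, so the if branch is taken

NoneType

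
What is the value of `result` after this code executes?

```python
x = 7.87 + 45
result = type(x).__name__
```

x is float; result = 'float'

'float'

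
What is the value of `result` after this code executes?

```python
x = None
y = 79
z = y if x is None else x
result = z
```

x = None; y = 79; z = 79; result = 79

79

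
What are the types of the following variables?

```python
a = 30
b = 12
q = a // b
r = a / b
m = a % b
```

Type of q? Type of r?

// returns int; / returns float

int, float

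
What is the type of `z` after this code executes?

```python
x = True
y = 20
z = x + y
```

bool + int = int (bool is subclass of int)

int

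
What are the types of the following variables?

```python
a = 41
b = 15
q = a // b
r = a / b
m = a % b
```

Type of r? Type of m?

/ returns float; % of ints returns int

float, int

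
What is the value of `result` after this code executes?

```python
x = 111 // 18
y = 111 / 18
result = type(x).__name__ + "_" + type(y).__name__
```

x is int; y is float; result = 'int_float'

'int_float'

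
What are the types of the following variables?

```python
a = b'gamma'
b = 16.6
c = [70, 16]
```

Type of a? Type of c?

a is assigned a bytes literal (b'...' prefix); c is assigned a list literal (square brackets)

bytes, list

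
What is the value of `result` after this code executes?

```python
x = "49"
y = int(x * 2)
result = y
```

x = '49'; y = 4949; result = 4949

4949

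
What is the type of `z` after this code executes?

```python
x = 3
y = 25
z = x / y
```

int / int = float

float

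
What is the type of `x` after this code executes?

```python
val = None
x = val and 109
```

'and' returns first falsy value (None)

NoneType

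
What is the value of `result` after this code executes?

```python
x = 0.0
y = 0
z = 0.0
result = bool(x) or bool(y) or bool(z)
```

x = 0.0; y = 0; z = 0.0; result = False

False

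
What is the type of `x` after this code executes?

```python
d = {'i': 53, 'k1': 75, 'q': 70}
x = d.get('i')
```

dict.get() returns value type when found

int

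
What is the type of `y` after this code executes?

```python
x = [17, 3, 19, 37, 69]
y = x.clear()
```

list.clear() returns None

NoneType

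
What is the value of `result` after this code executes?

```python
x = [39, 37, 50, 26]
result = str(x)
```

x = [39, 37, 50, 26]; result = '[39, 37, 50, 26]'

'[39, 37, 50, 26]'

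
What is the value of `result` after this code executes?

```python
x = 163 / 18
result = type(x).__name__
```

x is float; result = 'float'

'float'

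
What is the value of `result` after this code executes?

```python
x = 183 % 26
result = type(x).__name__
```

x is int; result = 'int'

'int'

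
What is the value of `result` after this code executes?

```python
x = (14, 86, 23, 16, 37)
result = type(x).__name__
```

x is tuple; result = 'tuple'

'tuple'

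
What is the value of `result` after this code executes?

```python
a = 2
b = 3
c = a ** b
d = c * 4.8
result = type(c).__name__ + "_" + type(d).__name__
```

a is int; b is int; c is int; d is float; result = 'int_float'

'int_float'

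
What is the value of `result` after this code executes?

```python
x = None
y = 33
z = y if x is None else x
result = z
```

x = None; y = 33; z = 33; result = 33

33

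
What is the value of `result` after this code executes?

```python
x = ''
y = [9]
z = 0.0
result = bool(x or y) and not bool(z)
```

x = ''; y = [9]; z = 0.0; result = True

True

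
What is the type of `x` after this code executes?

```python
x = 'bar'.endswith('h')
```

str.endswith() returns bool

bool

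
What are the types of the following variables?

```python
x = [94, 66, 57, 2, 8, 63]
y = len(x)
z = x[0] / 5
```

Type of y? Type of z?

len() returns int; int / int = float

int, float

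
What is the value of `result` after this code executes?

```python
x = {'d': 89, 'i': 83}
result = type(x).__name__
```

x is dict; result = 'dict'

'dict'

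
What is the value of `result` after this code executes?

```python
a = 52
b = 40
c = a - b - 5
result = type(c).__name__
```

a is int; b is int; c is int; result = 'int'

'int'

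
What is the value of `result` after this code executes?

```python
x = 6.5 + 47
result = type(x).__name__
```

x is float; result = 'float'

'float'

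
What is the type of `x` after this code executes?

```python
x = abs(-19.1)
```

abs() of float returns float

float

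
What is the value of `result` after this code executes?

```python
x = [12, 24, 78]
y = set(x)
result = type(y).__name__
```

x is list; y is set; result = 'set'

'set'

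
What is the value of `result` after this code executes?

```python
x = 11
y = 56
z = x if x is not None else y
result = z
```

x = 11; y = 56; z = 11; result = 11

11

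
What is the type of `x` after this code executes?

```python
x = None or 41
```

'or' with None returns the other truthy value

int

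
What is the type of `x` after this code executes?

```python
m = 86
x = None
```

None has type NoneType

NoneType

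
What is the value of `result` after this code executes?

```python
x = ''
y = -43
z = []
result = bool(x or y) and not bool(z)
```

x = ''; y = -43; z = []; result = True

True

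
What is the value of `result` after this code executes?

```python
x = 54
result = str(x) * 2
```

x = 54; result = '5454'

'5454'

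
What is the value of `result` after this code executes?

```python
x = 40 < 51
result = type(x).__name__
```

x is bool; result = 'bool'

'bool'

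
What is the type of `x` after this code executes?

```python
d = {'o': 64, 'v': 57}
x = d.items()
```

dict.items() returns dict_items view

dict_items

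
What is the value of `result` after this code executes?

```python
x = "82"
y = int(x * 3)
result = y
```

x = '82'; y = 828282; result = 828282

828282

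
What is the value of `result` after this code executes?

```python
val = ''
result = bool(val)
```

val = ''; result = False

False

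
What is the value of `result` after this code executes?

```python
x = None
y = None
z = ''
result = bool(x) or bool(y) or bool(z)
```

x = None; y = None; z = ''; result = False

False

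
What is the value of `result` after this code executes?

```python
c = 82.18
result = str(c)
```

c = 82.18; result = '82.18'

'82.18'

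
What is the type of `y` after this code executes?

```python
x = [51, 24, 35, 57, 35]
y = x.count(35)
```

list.count() returns int

int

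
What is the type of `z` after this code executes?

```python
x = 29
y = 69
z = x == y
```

Comparison returns bool

bool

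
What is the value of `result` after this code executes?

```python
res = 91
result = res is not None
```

res = 91; result = True

True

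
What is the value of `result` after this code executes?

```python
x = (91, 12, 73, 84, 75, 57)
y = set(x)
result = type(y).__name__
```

x is tuple; y is set; result = 'set'

'set'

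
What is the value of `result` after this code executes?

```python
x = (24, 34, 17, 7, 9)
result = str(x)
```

x = (24, 34, 17, 7, 9); result = '(24, 34, 17, 7, 9)'

'(24, 34, 17, 7, 9)'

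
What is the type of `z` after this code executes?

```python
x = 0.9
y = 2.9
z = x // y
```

float // float = float

float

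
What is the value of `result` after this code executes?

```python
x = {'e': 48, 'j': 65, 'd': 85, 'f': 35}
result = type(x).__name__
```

x is dict; result = 'dict'

'dict'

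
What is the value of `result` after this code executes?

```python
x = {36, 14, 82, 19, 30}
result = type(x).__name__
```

x is set; result = 'set'

'set'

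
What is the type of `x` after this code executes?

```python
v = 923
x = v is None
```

'is' comparison returns bool

bool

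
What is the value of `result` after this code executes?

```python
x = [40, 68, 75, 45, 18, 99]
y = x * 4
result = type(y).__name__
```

x is list; y is list; result = 'list'

'list'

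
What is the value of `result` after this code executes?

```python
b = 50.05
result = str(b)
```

b = 50.05; result = '50.05'

'50.05'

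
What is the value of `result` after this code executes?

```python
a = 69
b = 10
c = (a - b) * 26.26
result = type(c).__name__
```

a is int; b is int; c is float; result = 'float'

'float'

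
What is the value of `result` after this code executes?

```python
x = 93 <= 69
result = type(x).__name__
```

x is bool; result = 'bool'

'bool'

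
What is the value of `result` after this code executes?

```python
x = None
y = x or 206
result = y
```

x = None; y = 206; result = 206

206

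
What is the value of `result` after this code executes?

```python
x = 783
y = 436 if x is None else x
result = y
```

x = 783; y = 783; result = 783

783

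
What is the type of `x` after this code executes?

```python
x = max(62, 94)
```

max() of ints returns int

int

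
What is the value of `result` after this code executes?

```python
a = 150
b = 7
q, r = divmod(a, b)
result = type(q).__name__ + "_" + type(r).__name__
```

a is int; b is int; q is int; r is int; result = 'int_int'

'int_int'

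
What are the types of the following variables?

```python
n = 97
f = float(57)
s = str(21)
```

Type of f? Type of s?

f is assigned the result of calling float(), which returns a float; s is assigned the result of calling str(), which returns a str

float, str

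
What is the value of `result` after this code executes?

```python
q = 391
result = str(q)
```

q = 391; result = '391'

'391'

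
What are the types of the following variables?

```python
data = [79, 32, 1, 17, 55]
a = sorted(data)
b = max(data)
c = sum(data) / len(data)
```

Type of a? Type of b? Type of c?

sorted() returns list; max of ints returns int; int / int = float

list, int, float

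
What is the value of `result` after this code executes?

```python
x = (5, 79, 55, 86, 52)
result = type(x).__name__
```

x is tuple; result = 'tuple'

'tuple'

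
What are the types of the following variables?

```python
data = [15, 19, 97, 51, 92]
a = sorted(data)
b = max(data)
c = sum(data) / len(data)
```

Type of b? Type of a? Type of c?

max of ints returns int; sorted() returns list; int / int = float

int, list, float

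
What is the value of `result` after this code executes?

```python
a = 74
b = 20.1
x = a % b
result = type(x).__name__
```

a is int; b is float; x is float; result = 'float'

'float'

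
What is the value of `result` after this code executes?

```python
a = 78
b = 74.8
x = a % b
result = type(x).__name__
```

a is int; b is float; x is float; result = 'float'

'float'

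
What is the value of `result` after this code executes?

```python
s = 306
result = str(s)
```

s = 306; result = '306'

'306'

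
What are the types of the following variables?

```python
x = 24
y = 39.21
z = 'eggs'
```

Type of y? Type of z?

y is assigned a number with a decimal point, so it is a float; z is assigned a quoted string literal, so it is a str

float, str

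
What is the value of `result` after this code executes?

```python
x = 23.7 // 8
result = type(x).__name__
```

x is float; result = 'float'

'float'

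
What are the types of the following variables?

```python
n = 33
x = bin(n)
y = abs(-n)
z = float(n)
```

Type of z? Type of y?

float() returns float; abs() of int returns int

float, int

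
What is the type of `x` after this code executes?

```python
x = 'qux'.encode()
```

str.encode() returns bytes

bytes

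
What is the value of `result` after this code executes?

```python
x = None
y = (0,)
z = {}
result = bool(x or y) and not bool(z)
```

x = None; y = (0,); z = {}; result = True

True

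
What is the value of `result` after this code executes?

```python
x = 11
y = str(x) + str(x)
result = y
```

x = 11; y = '1111'; result = '1111'

'1111'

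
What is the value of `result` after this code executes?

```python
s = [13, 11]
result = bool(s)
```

s = [13, 11]; result = True

True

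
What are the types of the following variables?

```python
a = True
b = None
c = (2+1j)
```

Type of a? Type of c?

a is assigned the constant True, which has type bool; c is assigned (2+1j), an int plus an imaginary literal (j suffix), which evaluates to complex

bool, complex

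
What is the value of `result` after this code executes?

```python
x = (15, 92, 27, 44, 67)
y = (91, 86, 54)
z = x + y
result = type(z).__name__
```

x is tuple; y is tuple; z is tuple; result = 'tuple'

'tuple'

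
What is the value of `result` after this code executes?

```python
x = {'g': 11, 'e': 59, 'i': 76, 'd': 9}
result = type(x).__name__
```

x is dict; result = 'dict'

'dict'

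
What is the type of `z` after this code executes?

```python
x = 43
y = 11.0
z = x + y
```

int + float = float

float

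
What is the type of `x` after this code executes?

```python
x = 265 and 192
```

'and' with truthy values returns last operand (int)

int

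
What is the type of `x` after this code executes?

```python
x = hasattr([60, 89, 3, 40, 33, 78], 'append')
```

hasattr() returns bool

bool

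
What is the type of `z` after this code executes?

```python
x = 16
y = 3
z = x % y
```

int % int = int

int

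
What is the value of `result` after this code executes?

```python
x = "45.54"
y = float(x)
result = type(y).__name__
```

x is str; y is float; result = 'float'

'float'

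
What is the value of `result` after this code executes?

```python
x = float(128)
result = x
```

x = 128.0; result = 128.0

128.0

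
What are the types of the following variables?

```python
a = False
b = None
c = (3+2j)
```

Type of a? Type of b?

a is assigned the constant False, which has type bool; b is assigned None, whose type is NoneType

bool, NoneType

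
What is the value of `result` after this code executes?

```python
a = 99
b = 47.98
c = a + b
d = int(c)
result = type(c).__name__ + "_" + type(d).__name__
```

a is int; b is float; c is float; d is int; result = 'float_int'

'float_int'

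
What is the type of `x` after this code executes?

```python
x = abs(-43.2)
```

abs() of float returns float

float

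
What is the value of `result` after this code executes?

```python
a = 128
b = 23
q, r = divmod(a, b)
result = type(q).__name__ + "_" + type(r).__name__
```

a is int; b is int; q is int; r is int; result = 'int_int'

'int_int'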